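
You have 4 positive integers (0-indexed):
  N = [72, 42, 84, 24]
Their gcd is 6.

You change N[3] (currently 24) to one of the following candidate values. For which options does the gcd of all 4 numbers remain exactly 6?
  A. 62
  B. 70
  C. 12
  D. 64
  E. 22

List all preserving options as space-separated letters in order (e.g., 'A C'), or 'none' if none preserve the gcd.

Answer: C

Derivation:
Old gcd = 6; gcd of others (without N[3]) = 6
New gcd for candidate v: gcd(6, v). Preserves old gcd iff gcd(6, v) = 6.
  Option A: v=62, gcd(6,62)=2 -> changes
  Option B: v=70, gcd(6,70)=2 -> changes
  Option C: v=12, gcd(6,12)=6 -> preserves
  Option D: v=64, gcd(6,64)=2 -> changes
  Option E: v=22, gcd(6,22)=2 -> changes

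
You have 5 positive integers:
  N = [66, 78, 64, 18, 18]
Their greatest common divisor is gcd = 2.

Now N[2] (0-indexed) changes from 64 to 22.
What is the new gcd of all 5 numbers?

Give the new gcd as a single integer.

Numbers: [66, 78, 64, 18, 18], gcd = 2
Change: index 2, 64 -> 22
gcd of the OTHER numbers (without index 2): gcd([66, 78, 18, 18]) = 6
New gcd = gcd(g_others, new_val) = gcd(6, 22) = 2

Answer: 2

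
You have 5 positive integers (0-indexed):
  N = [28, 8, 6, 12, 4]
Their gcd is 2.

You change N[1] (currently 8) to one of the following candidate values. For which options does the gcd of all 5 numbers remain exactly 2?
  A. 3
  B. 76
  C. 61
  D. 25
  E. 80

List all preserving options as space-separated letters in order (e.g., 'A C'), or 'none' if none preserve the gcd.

Answer: B E

Derivation:
Old gcd = 2; gcd of others (without N[1]) = 2
New gcd for candidate v: gcd(2, v). Preserves old gcd iff gcd(2, v) = 2.
  Option A: v=3, gcd(2,3)=1 -> changes
  Option B: v=76, gcd(2,76)=2 -> preserves
  Option C: v=61, gcd(2,61)=1 -> changes
  Option D: v=25, gcd(2,25)=1 -> changes
  Option E: v=80, gcd(2,80)=2 -> preserves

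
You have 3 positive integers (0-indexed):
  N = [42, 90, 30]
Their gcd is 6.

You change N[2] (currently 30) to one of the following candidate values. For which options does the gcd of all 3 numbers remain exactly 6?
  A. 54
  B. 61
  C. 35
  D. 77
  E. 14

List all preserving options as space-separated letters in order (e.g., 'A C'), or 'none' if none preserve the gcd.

Answer: A

Derivation:
Old gcd = 6; gcd of others (without N[2]) = 6
New gcd for candidate v: gcd(6, v). Preserves old gcd iff gcd(6, v) = 6.
  Option A: v=54, gcd(6,54)=6 -> preserves
  Option B: v=61, gcd(6,61)=1 -> changes
  Option C: v=35, gcd(6,35)=1 -> changes
  Option D: v=77, gcd(6,77)=1 -> changes
  Option E: v=14, gcd(6,14)=2 -> changes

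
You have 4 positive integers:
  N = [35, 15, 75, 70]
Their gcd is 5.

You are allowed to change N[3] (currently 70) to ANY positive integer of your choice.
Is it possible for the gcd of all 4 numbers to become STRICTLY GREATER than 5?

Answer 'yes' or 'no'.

Current gcd = 5
gcd of all OTHER numbers (without N[3]=70): gcd([35, 15, 75]) = 5
The new gcd after any change is gcd(5, new_value).
This can be at most 5.
Since 5 = old gcd 5, the gcd can only stay the same or decrease.

Answer: no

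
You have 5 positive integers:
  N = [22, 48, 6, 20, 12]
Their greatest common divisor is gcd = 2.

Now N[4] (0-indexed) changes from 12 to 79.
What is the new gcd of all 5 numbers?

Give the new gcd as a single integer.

Numbers: [22, 48, 6, 20, 12], gcd = 2
Change: index 4, 12 -> 79
gcd of the OTHER numbers (without index 4): gcd([22, 48, 6, 20]) = 2
New gcd = gcd(g_others, new_val) = gcd(2, 79) = 1

Answer: 1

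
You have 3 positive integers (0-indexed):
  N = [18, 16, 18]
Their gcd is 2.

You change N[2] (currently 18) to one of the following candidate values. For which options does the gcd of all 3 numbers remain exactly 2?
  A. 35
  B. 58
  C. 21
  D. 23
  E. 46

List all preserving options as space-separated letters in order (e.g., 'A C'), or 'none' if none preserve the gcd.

Old gcd = 2; gcd of others (without N[2]) = 2
New gcd for candidate v: gcd(2, v). Preserves old gcd iff gcd(2, v) = 2.
  Option A: v=35, gcd(2,35)=1 -> changes
  Option B: v=58, gcd(2,58)=2 -> preserves
  Option C: v=21, gcd(2,21)=1 -> changes
  Option D: v=23, gcd(2,23)=1 -> changes
  Option E: v=46, gcd(2,46)=2 -> preserves

Answer: B E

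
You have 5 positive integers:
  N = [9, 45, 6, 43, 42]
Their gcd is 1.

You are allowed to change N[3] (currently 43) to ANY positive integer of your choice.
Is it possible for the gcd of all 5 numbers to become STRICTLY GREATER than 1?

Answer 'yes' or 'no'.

Answer: yes

Derivation:
Current gcd = 1
gcd of all OTHER numbers (without N[3]=43): gcd([9, 45, 6, 42]) = 3
The new gcd after any change is gcd(3, new_value).
This can be at most 3.
Since 3 > old gcd 1, the gcd CAN increase (e.g., set N[3] = 3).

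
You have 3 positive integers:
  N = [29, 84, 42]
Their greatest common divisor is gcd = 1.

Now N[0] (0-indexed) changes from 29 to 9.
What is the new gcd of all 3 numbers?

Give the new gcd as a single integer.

Answer: 3

Derivation:
Numbers: [29, 84, 42], gcd = 1
Change: index 0, 29 -> 9
gcd of the OTHER numbers (without index 0): gcd([84, 42]) = 42
New gcd = gcd(g_others, new_val) = gcd(42, 9) = 3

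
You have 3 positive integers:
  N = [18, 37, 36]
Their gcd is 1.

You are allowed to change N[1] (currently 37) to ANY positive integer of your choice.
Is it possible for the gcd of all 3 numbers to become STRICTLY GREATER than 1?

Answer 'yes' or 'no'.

Current gcd = 1
gcd of all OTHER numbers (without N[1]=37): gcd([18, 36]) = 18
The new gcd after any change is gcd(18, new_value).
This can be at most 18.
Since 18 > old gcd 1, the gcd CAN increase (e.g., set N[1] = 18).

Answer: yes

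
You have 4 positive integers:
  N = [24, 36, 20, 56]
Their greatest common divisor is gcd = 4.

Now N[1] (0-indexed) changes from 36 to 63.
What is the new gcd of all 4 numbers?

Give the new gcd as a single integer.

Numbers: [24, 36, 20, 56], gcd = 4
Change: index 1, 36 -> 63
gcd of the OTHER numbers (without index 1): gcd([24, 20, 56]) = 4
New gcd = gcd(g_others, new_val) = gcd(4, 63) = 1

Answer: 1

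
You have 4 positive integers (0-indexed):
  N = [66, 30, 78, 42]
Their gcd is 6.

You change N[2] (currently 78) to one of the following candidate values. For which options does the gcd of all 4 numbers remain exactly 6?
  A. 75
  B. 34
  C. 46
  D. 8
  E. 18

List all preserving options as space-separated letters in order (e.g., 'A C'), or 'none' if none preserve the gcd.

Old gcd = 6; gcd of others (without N[2]) = 6
New gcd for candidate v: gcd(6, v). Preserves old gcd iff gcd(6, v) = 6.
  Option A: v=75, gcd(6,75)=3 -> changes
  Option B: v=34, gcd(6,34)=2 -> changes
  Option C: v=46, gcd(6,46)=2 -> changes
  Option D: v=8, gcd(6,8)=2 -> changes
  Option E: v=18, gcd(6,18)=6 -> preserves

Answer: E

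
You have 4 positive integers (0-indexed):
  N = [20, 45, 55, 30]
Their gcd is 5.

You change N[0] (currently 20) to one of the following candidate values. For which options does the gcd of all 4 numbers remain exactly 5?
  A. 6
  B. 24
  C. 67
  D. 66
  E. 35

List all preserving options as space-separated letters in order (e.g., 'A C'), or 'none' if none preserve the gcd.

Old gcd = 5; gcd of others (without N[0]) = 5
New gcd for candidate v: gcd(5, v). Preserves old gcd iff gcd(5, v) = 5.
  Option A: v=6, gcd(5,6)=1 -> changes
  Option B: v=24, gcd(5,24)=1 -> changes
  Option C: v=67, gcd(5,67)=1 -> changes
  Option D: v=66, gcd(5,66)=1 -> changes
  Option E: v=35, gcd(5,35)=5 -> preserves

Answer: E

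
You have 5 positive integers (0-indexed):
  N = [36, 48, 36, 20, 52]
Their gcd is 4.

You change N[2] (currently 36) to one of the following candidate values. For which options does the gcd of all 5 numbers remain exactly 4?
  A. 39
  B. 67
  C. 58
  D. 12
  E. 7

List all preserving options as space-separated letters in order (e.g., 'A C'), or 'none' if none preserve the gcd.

Answer: D

Derivation:
Old gcd = 4; gcd of others (without N[2]) = 4
New gcd for candidate v: gcd(4, v). Preserves old gcd iff gcd(4, v) = 4.
  Option A: v=39, gcd(4,39)=1 -> changes
  Option B: v=67, gcd(4,67)=1 -> changes
  Option C: v=58, gcd(4,58)=2 -> changes
  Option D: v=12, gcd(4,12)=4 -> preserves
  Option E: v=7, gcd(4,7)=1 -> changes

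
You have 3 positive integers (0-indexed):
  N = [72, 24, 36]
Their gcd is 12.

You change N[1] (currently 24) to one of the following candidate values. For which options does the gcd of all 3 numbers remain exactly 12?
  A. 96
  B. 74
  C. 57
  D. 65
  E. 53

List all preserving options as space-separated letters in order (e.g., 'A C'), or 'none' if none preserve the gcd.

Old gcd = 12; gcd of others (without N[1]) = 36
New gcd for candidate v: gcd(36, v). Preserves old gcd iff gcd(36, v) = 12.
  Option A: v=96, gcd(36,96)=12 -> preserves
  Option B: v=74, gcd(36,74)=2 -> changes
  Option C: v=57, gcd(36,57)=3 -> changes
  Option D: v=65, gcd(36,65)=1 -> changes
  Option E: v=53, gcd(36,53)=1 -> changes

Answer: A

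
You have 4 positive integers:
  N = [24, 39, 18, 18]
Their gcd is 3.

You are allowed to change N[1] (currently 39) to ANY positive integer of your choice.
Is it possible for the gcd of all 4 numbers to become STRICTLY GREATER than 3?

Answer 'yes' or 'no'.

Answer: yes

Derivation:
Current gcd = 3
gcd of all OTHER numbers (without N[1]=39): gcd([24, 18, 18]) = 6
The new gcd after any change is gcd(6, new_value).
This can be at most 6.
Since 6 > old gcd 3, the gcd CAN increase (e.g., set N[1] = 6).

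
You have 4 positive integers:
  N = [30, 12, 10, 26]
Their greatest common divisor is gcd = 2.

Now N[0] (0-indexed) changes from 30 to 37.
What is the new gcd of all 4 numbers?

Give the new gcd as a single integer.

Numbers: [30, 12, 10, 26], gcd = 2
Change: index 0, 30 -> 37
gcd of the OTHER numbers (without index 0): gcd([12, 10, 26]) = 2
New gcd = gcd(g_others, new_val) = gcd(2, 37) = 1

Answer: 1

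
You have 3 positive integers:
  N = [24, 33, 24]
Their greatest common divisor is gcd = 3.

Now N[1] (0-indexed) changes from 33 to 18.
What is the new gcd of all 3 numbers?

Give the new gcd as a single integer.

Answer: 6

Derivation:
Numbers: [24, 33, 24], gcd = 3
Change: index 1, 33 -> 18
gcd of the OTHER numbers (without index 1): gcd([24, 24]) = 24
New gcd = gcd(g_others, new_val) = gcd(24, 18) = 6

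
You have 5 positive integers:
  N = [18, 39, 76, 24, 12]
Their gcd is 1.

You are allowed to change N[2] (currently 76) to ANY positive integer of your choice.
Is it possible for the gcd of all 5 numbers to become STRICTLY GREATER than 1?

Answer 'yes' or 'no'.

Current gcd = 1
gcd of all OTHER numbers (without N[2]=76): gcd([18, 39, 24, 12]) = 3
The new gcd after any change is gcd(3, new_value).
This can be at most 3.
Since 3 > old gcd 1, the gcd CAN increase (e.g., set N[2] = 3).

Answer: yes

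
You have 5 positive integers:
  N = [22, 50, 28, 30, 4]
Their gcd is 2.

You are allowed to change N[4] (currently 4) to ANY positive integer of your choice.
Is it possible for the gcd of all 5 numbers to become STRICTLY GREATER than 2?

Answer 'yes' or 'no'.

Answer: no

Derivation:
Current gcd = 2
gcd of all OTHER numbers (without N[4]=4): gcd([22, 50, 28, 30]) = 2
The new gcd after any change is gcd(2, new_value).
This can be at most 2.
Since 2 = old gcd 2, the gcd can only stay the same or decrease.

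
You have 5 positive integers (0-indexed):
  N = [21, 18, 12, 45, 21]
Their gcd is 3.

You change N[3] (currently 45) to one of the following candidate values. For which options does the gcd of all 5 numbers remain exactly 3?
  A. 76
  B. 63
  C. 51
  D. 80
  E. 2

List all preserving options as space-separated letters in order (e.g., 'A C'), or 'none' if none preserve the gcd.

Old gcd = 3; gcd of others (without N[3]) = 3
New gcd for candidate v: gcd(3, v). Preserves old gcd iff gcd(3, v) = 3.
  Option A: v=76, gcd(3,76)=1 -> changes
  Option B: v=63, gcd(3,63)=3 -> preserves
  Option C: v=51, gcd(3,51)=3 -> preserves
  Option D: v=80, gcd(3,80)=1 -> changes
  Option E: v=2, gcd(3,2)=1 -> changes

Answer: B C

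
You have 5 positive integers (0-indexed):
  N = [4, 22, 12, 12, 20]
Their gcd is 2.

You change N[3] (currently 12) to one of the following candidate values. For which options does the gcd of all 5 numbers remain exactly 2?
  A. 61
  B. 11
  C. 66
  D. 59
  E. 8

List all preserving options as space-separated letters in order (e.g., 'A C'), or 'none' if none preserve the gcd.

Answer: C E

Derivation:
Old gcd = 2; gcd of others (without N[3]) = 2
New gcd for candidate v: gcd(2, v). Preserves old gcd iff gcd(2, v) = 2.
  Option A: v=61, gcd(2,61)=1 -> changes
  Option B: v=11, gcd(2,11)=1 -> changes
  Option C: v=66, gcd(2,66)=2 -> preserves
  Option D: v=59, gcd(2,59)=1 -> changes
  Option E: v=8, gcd(2,8)=2 -> preserves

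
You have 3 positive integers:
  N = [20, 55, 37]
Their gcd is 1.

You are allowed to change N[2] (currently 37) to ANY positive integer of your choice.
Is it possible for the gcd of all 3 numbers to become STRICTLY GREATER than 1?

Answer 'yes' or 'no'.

Current gcd = 1
gcd of all OTHER numbers (without N[2]=37): gcd([20, 55]) = 5
The new gcd after any change is gcd(5, new_value).
This can be at most 5.
Since 5 > old gcd 1, the gcd CAN increase (e.g., set N[2] = 5).

Answer: yes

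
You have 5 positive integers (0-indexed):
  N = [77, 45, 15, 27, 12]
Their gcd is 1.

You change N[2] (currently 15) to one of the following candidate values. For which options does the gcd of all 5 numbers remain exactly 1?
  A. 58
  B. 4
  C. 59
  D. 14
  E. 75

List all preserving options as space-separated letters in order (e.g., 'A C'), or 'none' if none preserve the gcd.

Answer: A B C D E

Derivation:
Old gcd = 1; gcd of others (without N[2]) = 1
New gcd for candidate v: gcd(1, v). Preserves old gcd iff gcd(1, v) = 1.
  Option A: v=58, gcd(1,58)=1 -> preserves
  Option B: v=4, gcd(1,4)=1 -> preserves
  Option C: v=59, gcd(1,59)=1 -> preserves
  Option D: v=14, gcd(1,14)=1 -> preserves
  Option E: v=75, gcd(1,75)=1 -> preserves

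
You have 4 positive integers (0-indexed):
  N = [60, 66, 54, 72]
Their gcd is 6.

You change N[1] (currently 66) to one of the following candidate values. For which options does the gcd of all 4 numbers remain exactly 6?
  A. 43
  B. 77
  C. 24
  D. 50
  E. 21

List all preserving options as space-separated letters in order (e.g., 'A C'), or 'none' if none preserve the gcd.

Answer: C

Derivation:
Old gcd = 6; gcd of others (without N[1]) = 6
New gcd for candidate v: gcd(6, v). Preserves old gcd iff gcd(6, v) = 6.
  Option A: v=43, gcd(6,43)=1 -> changes
  Option B: v=77, gcd(6,77)=1 -> changes
  Option C: v=24, gcd(6,24)=6 -> preserves
  Option D: v=50, gcd(6,50)=2 -> changes
  Option E: v=21, gcd(6,21)=3 -> changes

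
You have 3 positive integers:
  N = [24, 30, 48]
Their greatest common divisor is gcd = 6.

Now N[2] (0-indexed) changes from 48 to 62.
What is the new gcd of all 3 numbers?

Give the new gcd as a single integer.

Numbers: [24, 30, 48], gcd = 6
Change: index 2, 48 -> 62
gcd of the OTHER numbers (without index 2): gcd([24, 30]) = 6
New gcd = gcd(g_others, new_val) = gcd(6, 62) = 2

Answer: 2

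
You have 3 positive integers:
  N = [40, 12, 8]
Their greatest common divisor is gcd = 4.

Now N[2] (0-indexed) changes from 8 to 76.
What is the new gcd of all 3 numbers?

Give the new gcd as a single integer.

Numbers: [40, 12, 8], gcd = 4
Change: index 2, 8 -> 76
gcd of the OTHER numbers (without index 2): gcd([40, 12]) = 4
New gcd = gcd(g_others, new_val) = gcd(4, 76) = 4

Answer: 4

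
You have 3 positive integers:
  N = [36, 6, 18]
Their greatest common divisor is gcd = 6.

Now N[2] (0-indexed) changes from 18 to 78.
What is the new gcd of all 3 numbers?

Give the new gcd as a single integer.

Answer: 6

Derivation:
Numbers: [36, 6, 18], gcd = 6
Change: index 2, 18 -> 78
gcd of the OTHER numbers (without index 2): gcd([36, 6]) = 6
New gcd = gcd(g_others, new_val) = gcd(6, 78) = 6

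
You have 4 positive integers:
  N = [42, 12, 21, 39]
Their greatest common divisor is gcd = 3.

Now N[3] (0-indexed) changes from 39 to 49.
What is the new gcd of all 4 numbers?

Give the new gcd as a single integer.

Answer: 1

Derivation:
Numbers: [42, 12, 21, 39], gcd = 3
Change: index 3, 39 -> 49
gcd of the OTHER numbers (without index 3): gcd([42, 12, 21]) = 3
New gcd = gcd(g_others, new_val) = gcd(3, 49) = 1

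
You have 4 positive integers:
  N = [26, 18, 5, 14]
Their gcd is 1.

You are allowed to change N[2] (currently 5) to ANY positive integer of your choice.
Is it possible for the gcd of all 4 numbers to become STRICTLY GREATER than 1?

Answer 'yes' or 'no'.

Answer: yes

Derivation:
Current gcd = 1
gcd of all OTHER numbers (without N[2]=5): gcd([26, 18, 14]) = 2
The new gcd after any change is gcd(2, new_value).
This can be at most 2.
Since 2 > old gcd 1, the gcd CAN increase (e.g., set N[2] = 2).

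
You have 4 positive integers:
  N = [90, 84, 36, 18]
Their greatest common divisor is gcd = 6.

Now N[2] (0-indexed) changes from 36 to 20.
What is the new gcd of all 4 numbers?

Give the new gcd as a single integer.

Numbers: [90, 84, 36, 18], gcd = 6
Change: index 2, 36 -> 20
gcd of the OTHER numbers (without index 2): gcd([90, 84, 18]) = 6
New gcd = gcd(g_others, new_val) = gcd(6, 20) = 2

Answer: 2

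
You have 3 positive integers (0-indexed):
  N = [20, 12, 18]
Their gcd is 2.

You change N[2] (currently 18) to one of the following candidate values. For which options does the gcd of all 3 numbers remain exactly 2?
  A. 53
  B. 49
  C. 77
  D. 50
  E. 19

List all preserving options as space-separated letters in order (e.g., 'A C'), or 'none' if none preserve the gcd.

Old gcd = 2; gcd of others (without N[2]) = 4
New gcd for candidate v: gcd(4, v). Preserves old gcd iff gcd(4, v) = 2.
  Option A: v=53, gcd(4,53)=1 -> changes
  Option B: v=49, gcd(4,49)=1 -> changes
  Option C: v=77, gcd(4,77)=1 -> changes
  Option D: v=50, gcd(4,50)=2 -> preserves
  Option E: v=19, gcd(4,19)=1 -> changes

Answer: D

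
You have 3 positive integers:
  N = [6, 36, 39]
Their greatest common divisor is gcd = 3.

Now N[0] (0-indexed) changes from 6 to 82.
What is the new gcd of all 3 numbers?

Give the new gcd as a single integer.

Numbers: [6, 36, 39], gcd = 3
Change: index 0, 6 -> 82
gcd of the OTHER numbers (without index 0): gcd([36, 39]) = 3
New gcd = gcd(g_others, new_val) = gcd(3, 82) = 1

Answer: 1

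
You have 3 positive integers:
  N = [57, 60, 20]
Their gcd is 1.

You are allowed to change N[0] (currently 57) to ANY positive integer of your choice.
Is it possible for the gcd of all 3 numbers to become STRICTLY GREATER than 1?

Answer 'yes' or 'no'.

Answer: yes

Derivation:
Current gcd = 1
gcd of all OTHER numbers (without N[0]=57): gcd([60, 20]) = 20
The new gcd after any change is gcd(20, new_value).
This can be at most 20.
Since 20 > old gcd 1, the gcd CAN increase (e.g., set N[0] = 20).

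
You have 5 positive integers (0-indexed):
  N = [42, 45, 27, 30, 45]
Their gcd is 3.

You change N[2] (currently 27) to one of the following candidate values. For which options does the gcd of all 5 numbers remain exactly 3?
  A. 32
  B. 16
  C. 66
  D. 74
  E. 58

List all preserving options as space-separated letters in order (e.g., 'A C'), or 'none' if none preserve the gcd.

Old gcd = 3; gcd of others (without N[2]) = 3
New gcd for candidate v: gcd(3, v). Preserves old gcd iff gcd(3, v) = 3.
  Option A: v=32, gcd(3,32)=1 -> changes
  Option B: v=16, gcd(3,16)=1 -> changes
  Option C: v=66, gcd(3,66)=3 -> preserves
  Option D: v=74, gcd(3,74)=1 -> changes
  Option E: v=58, gcd(3,58)=1 -> changes

Answer: C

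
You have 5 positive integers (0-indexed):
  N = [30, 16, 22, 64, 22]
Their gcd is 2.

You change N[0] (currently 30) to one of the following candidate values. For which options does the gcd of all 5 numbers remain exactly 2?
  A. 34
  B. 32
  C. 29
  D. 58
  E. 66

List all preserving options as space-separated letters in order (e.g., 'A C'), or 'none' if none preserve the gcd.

Answer: A B D E

Derivation:
Old gcd = 2; gcd of others (without N[0]) = 2
New gcd for candidate v: gcd(2, v). Preserves old gcd iff gcd(2, v) = 2.
  Option A: v=34, gcd(2,34)=2 -> preserves
  Option B: v=32, gcd(2,32)=2 -> preserves
  Option C: v=29, gcd(2,29)=1 -> changes
  Option D: v=58, gcd(2,58)=2 -> preserves
  Option E: v=66, gcd(2,66)=2 -> preserves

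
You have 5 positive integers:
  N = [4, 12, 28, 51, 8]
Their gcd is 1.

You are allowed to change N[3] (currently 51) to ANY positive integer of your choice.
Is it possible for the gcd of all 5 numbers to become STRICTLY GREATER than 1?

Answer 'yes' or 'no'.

Current gcd = 1
gcd of all OTHER numbers (without N[3]=51): gcd([4, 12, 28, 8]) = 4
The new gcd after any change is gcd(4, new_value).
This can be at most 4.
Since 4 > old gcd 1, the gcd CAN increase (e.g., set N[3] = 4).

Answer: yes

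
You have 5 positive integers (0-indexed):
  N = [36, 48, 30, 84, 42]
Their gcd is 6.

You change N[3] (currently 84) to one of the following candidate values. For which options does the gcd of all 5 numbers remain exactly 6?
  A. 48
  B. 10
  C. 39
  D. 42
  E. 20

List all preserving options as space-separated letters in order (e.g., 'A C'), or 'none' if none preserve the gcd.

Answer: A D

Derivation:
Old gcd = 6; gcd of others (without N[3]) = 6
New gcd for candidate v: gcd(6, v). Preserves old gcd iff gcd(6, v) = 6.
  Option A: v=48, gcd(6,48)=6 -> preserves
  Option B: v=10, gcd(6,10)=2 -> changes
  Option C: v=39, gcd(6,39)=3 -> changes
  Option D: v=42, gcd(6,42)=6 -> preserves
  Option E: v=20, gcd(6,20)=2 -> changes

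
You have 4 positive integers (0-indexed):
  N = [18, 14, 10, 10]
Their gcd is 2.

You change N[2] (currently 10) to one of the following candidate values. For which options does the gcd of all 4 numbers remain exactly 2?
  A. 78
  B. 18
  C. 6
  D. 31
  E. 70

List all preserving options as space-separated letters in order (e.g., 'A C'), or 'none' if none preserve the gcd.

Old gcd = 2; gcd of others (without N[2]) = 2
New gcd for candidate v: gcd(2, v). Preserves old gcd iff gcd(2, v) = 2.
  Option A: v=78, gcd(2,78)=2 -> preserves
  Option B: v=18, gcd(2,18)=2 -> preserves
  Option C: v=6, gcd(2,6)=2 -> preserves
  Option D: v=31, gcd(2,31)=1 -> changes
  Option E: v=70, gcd(2,70)=2 -> preserves

Answer: A B C E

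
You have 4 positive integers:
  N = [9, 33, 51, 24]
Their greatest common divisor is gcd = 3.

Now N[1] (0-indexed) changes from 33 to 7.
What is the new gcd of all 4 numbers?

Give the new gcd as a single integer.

Answer: 1

Derivation:
Numbers: [9, 33, 51, 24], gcd = 3
Change: index 1, 33 -> 7
gcd of the OTHER numbers (without index 1): gcd([9, 51, 24]) = 3
New gcd = gcd(g_others, new_val) = gcd(3, 7) = 1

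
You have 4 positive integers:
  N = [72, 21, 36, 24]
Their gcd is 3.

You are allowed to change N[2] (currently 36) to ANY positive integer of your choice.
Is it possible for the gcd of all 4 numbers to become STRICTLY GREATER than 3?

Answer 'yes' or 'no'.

Current gcd = 3
gcd of all OTHER numbers (without N[2]=36): gcd([72, 21, 24]) = 3
The new gcd after any change is gcd(3, new_value).
This can be at most 3.
Since 3 = old gcd 3, the gcd can only stay the same or decrease.

Answer: no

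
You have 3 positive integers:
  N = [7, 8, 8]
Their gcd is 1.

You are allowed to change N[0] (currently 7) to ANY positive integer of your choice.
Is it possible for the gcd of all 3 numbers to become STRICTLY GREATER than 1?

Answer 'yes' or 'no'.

Answer: yes

Derivation:
Current gcd = 1
gcd of all OTHER numbers (without N[0]=7): gcd([8, 8]) = 8
The new gcd after any change is gcd(8, new_value).
This can be at most 8.
Since 8 > old gcd 1, the gcd CAN increase (e.g., set N[0] = 8).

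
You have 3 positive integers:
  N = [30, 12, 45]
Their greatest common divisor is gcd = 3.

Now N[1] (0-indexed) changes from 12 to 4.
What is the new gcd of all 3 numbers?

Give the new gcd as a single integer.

Answer: 1

Derivation:
Numbers: [30, 12, 45], gcd = 3
Change: index 1, 12 -> 4
gcd of the OTHER numbers (without index 1): gcd([30, 45]) = 15
New gcd = gcd(g_others, new_val) = gcd(15, 4) = 1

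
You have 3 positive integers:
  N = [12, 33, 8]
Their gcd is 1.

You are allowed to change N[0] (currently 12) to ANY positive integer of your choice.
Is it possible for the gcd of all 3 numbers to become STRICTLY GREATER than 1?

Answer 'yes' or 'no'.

Answer: no

Derivation:
Current gcd = 1
gcd of all OTHER numbers (without N[0]=12): gcd([33, 8]) = 1
The new gcd after any change is gcd(1, new_value).
This can be at most 1.
Since 1 = old gcd 1, the gcd can only stay the same or decrease.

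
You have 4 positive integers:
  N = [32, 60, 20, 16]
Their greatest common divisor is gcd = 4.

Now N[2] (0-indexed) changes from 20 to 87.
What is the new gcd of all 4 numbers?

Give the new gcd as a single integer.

Answer: 1

Derivation:
Numbers: [32, 60, 20, 16], gcd = 4
Change: index 2, 20 -> 87
gcd of the OTHER numbers (without index 2): gcd([32, 60, 16]) = 4
New gcd = gcd(g_others, new_val) = gcd(4, 87) = 1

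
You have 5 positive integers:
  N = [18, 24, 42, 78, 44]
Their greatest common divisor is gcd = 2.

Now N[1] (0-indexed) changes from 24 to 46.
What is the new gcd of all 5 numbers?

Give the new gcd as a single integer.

Numbers: [18, 24, 42, 78, 44], gcd = 2
Change: index 1, 24 -> 46
gcd of the OTHER numbers (without index 1): gcd([18, 42, 78, 44]) = 2
New gcd = gcd(g_others, new_val) = gcd(2, 46) = 2

Answer: 2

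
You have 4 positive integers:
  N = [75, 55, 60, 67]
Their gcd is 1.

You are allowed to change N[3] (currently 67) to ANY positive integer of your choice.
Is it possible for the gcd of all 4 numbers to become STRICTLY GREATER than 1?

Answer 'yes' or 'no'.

Current gcd = 1
gcd of all OTHER numbers (without N[3]=67): gcd([75, 55, 60]) = 5
The new gcd after any change is gcd(5, new_value).
This can be at most 5.
Since 5 > old gcd 1, the gcd CAN increase (e.g., set N[3] = 5).

Answer: yes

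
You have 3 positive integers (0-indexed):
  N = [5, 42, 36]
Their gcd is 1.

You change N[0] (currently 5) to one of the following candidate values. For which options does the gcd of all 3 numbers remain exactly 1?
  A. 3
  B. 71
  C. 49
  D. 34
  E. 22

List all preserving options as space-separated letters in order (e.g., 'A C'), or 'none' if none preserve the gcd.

Answer: B C

Derivation:
Old gcd = 1; gcd of others (without N[0]) = 6
New gcd for candidate v: gcd(6, v). Preserves old gcd iff gcd(6, v) = 1.
  Option A: v=3, gcd(6,3)=3 -> changes
  Option B: v=71, gcd(6,71)=1 -> preserves
  Option C: v=49, gcd(6,49)=1 -> preserves
  Option D: v=34, gcd(6,34)=2 -> changes
  Option E: v=22, gcd(6,22)=2 -> changes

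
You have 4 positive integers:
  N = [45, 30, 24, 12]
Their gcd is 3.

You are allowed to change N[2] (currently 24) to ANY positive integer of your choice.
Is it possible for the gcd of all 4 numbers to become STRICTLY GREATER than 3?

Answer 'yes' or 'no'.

Current gcd = 3
gcd of all OTHER numbers (without N[2]=24): gcd([45, 30, 12]) = 3
The new gcd after any change is gcd(3, new_value).
This can be at most 3.
Since 3 = old gcd 3, the gcd can only stay the same or decrease.

Answer: no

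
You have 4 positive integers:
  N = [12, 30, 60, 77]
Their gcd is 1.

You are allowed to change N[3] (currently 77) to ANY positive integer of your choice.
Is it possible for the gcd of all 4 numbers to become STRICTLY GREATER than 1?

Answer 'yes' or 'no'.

Answer: yes

Derivation:
Current gcd = 1
gcd of all OTHER numbers (without N[3]=77): gcd([12, 30, 60]) = 6
The new gcd after any change is gcd(6, new_value).
This can be at most 6.
Since 6 > old gcd 1, the gcd CAN increase (e.g., set N[3] = 6).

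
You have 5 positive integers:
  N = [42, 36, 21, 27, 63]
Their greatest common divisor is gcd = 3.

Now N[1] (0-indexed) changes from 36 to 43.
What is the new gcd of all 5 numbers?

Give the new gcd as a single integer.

Numbers: [42, 36, 21, 27, 63], gcd = 3
Change: index 1, 36 -> 43
gcd of the OTHER numbers (without index 1): gcd([42, 21, 27, 63]) = 3
New gcd = gcd(g_others, new_val) = gcd(3, 43) = 1

Answer: 1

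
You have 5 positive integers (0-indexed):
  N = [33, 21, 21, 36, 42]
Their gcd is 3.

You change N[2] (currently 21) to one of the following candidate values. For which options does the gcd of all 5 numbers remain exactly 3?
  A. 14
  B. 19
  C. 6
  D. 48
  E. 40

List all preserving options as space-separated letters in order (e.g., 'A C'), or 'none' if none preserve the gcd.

Answer: C D

Derivation:
Old gcd = 3; gcd of others (without N[2]) = 3
New gcd for candidate v: gcd(3, v). Preserves old gcd iff gcd(3, v) = 3.
  Option A: v=14, gcd(3,14)=1 -> changes
  Option B: v=19, gcd(3,19)=1 -> changes
  Option C: v=6, gcd(3,6)=3 -> preserves
  Option D: v=48, gcd(3,48)=3 -> preserves
  Option E: v=40, gcd(3,40)=1 -> changes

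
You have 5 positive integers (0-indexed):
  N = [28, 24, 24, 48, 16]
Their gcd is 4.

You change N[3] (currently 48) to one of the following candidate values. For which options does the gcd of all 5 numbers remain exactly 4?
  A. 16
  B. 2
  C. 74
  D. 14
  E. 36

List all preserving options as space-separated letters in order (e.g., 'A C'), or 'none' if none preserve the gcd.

Answer: A E

Derivation:
Old gcd = 4; gcd of others (without N[3]) = 4
New gcd for candidate v: gcd(4, v). Preserves old gcd iff gcd(4, v) = 4.
  Option A: v=16, gcd(4,16)=4 -> preserves
  Option B: v=2, gcd(4,2)=2 -> changes
  Option C: v=74, gcd(4,74)=2 -> changes
  Option D: v=14, gcd(4,14)=2 -> changes
  Option E: v=36, gcd(4,36)=4 -> preserves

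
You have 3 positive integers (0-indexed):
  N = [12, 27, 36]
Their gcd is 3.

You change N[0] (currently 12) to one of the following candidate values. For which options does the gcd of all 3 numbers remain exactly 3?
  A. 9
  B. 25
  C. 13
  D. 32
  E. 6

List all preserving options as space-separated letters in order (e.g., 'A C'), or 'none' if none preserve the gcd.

Old gcd = 3; gcd of others (without N[0]) = 9
New gcd for candidate v: gcd(9, v). Preserves old gcd iff gcd(9, v) = 3.
  Option A: v=9, gcd(9,9)=9 -> changes
  Option B: v=25, gcd(9,25)=1 -> changes
  Option C: v=13, gcd(9,13)=1 -> changes
  Option D: v=32, gcd(9,32)=1 -> changes
  Option E: v=6, gcd(9,6)=3 -> preserves

Answer: E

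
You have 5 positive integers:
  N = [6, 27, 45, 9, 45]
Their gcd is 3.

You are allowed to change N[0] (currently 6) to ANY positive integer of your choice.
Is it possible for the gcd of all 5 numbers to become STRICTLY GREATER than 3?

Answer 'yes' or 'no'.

Current gcd = 3
gcd of all OTHER numbers (without N[0]=6): gcd([27, 45, 9, 45]) = 9
The new gcd after any change is gcd(9, new_value).
This can be at most 9.
Since 9 > old gcd 3, the gcd CAN increase (e.g., set N[0] = 9).

Answer: yes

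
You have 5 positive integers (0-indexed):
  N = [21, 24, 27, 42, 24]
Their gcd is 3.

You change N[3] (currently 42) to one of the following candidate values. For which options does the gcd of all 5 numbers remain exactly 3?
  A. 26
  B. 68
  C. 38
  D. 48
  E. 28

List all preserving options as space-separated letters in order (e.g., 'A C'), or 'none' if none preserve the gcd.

Answer: D

Derivation:
Old gcd = 3; gcd of others (without N[3]) = 3
New gcd for candidate v: gcd(3, v). Preserves old gcd iff gcd(3, v) = 3.
  Option A: v=26, gcd(3,26)=1 -> changes
  Option B: v=68, gcd(3,68)=1 -> changes
  Option C: v=38, gcd(3,38)=1 -> changes
  Option D: v=48, gcd(3,48)=3 -> preserves
  Option E: v=28, gcd(3,28)=1 -> changes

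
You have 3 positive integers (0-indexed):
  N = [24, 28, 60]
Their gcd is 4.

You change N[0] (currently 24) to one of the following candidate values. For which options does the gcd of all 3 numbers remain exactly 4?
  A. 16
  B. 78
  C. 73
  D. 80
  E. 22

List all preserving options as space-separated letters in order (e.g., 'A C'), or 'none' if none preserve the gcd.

Answer: A D

Derivation:
Old gcd = 4; gcd of others (without N[0]) = 4
New gcd for candidate v: gcd(4, v). Preserves old gcd iff gcd(4, v) = 4.
  Option A: v=16, gcd(4,16)=4 -> preserves
  Option B: v=78, gcd(4,78)=2 -> changes
  Option C: v=73, gcd(4,73)=1 -> changes
  Option D: v=80, gcd(4,80)=4 -> preserves
  Option E: v=22, gcd(4,22)=2 -> changes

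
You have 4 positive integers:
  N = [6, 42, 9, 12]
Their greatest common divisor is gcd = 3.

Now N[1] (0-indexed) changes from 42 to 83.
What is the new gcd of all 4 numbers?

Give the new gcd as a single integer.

Numbers: [6, 42, 9, 12], gcd = 3
Change: index 1, 42 -> 83
gcd of the OTHER numbers (without index 1): gcd([6, 9, 12]) = 3
New gcd = gcd(g_others, new_val) = gcd(3, 83) = 1

Answer: 1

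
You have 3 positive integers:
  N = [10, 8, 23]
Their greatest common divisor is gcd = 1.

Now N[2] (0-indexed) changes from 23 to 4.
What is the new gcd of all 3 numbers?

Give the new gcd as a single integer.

Answer: 2

Derivation:
Numbers: [10, 8, 23], gcd = 1
Change: index 2, 23 -> 4
gcd of the OTHER numbers (without index 2): gcd([10, 8]) = 2
New gcd = gcd(g_others, new_val) = gcd(2, 4) = 2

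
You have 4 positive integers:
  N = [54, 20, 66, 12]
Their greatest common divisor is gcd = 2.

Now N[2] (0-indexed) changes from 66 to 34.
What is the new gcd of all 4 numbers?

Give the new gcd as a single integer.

Answer: 2

Derivation:
Numbers: [54, 20, 66, 12], gcd = 2
Change: index 2, 66 -> 34
gcd of the OTHER numbers (without index 2): gcd([54, 20, 12]) = 2
New gcd = gcd(g_others, new_val) = gcd(2, 34) = 2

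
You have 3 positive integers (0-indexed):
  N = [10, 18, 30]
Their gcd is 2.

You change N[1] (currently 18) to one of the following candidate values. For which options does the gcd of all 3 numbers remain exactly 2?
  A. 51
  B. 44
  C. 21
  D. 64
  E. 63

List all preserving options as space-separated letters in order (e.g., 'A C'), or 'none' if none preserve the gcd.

Answer: B D

Derivation:
Old gcd = 2; gcd of others (without N[1]) = 10
New gcd for candidate v: gcd(10, v). Preserves old gcd iff gcd(10, v) = 2.
  Option A: v=51, gcd(10,51)=1 -> changes
  Option B: v=44, gcd(10,44)=2 -> preserves
  Option C: v=21, gcd(10,21)=1 -> changes
  Option D: v=64, gcd(10,64)=2 -> preserves
  Option E: v=63, gcd(10,63)=1 -> changes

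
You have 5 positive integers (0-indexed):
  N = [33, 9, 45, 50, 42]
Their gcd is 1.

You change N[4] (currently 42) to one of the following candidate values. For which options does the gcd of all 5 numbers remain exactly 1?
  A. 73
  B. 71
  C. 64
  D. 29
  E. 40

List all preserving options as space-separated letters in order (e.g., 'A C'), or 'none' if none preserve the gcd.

Old gcd = 1; gcd of others (without N[4]) = 1
New gcd for candidate v: gcd(1, v). Preserves old gcd iff gcd(1, v) = 1.
  Option A: v=73, gcd(1,73)=1 -> preserves
  Option B: v=71, gcd(1,71)=1 -> preserves
  Option C: v=64, gcd(1,64)=1 -> preserves
  Option D: v=29, gcd(1,29)=1 -> preserves
  Option E: v=40, gcd(1,40)=1 -> preserves

Answer: A B C D E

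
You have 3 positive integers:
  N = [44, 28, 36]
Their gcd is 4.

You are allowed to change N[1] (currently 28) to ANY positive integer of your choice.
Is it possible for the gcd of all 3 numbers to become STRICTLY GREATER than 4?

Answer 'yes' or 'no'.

Current gcd = 4
gcd of all OTHER numbers (without N[1]=28): gcd([44, 36]) = 4
The new gcd after any change is gcd(4, new_value).
This can be at most 4.
Since 4 = old gcd 4, the gcd can only stay the same or decrease.

Answer: no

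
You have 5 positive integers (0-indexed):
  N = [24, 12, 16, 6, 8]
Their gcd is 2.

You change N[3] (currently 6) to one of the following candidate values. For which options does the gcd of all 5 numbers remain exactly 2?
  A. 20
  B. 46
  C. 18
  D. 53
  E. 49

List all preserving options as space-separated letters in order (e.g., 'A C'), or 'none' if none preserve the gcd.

Old gcd = 2; gcd of others (without N[3]) = 4
New gcd for candidate v: gcd(4, v). Preserves old gcd iff gcd(4, v) = 2.
  Option A: v=20, gcd(4,20)=4 -> changes
  Option B: v=46, gcd(4,46)=2 -> preserves
  Option C: v=18, gcd(4,18)=2 -> preserves
  Option D: v=53, gcd(4,53)=1 -> changes
  Option E: v=49, gcd(4,49)=1 -> changes

Answer: B C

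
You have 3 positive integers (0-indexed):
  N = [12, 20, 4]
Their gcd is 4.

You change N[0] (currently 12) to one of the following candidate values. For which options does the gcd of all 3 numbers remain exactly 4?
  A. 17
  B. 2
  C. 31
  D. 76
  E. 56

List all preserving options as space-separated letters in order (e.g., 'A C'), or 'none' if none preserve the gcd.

Answer: D E

Derivation:
Old gcd = 4; gcd of others (without N[0]) = 4
New gcd for candidate v: gcd(4, v). Preserves old gcd iff gcd(4, v) = 4.
  Option A: v=17, gcd(4,17)=1 -> changes
  Option B: v=2, gcd(4,2)=2 -> changes
  Option C: v=31, gcd(4,31)=1 -> changes
  Option D: v=76, gcd(4,76)=4 -> preserves
  Option E: v=56, gcd(4,56)=4 -> preserves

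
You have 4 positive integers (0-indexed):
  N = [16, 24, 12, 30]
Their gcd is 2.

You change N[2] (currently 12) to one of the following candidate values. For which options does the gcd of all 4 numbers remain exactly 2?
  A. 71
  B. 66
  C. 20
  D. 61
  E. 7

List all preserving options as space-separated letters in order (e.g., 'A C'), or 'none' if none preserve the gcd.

Answer: B C

Derivation:
Old gcd = 2; gcd of others (without N[2]) = 2
New gcd for candidate v: gcd(2, v). Preserves old gcd iff gcd(2, v) = 2.
  Option A: v=71, gcd(2,71)=1 -> changes
  Option B: v=66, gcd(2,66)=2 -> preserves
  Option C: v=20, gcd(2,20)=2 -> preserves
  Option D: v=61, gcd(2,61)=1 -> changes
  Option E: v=7, gcd(2,7)=1 -> changes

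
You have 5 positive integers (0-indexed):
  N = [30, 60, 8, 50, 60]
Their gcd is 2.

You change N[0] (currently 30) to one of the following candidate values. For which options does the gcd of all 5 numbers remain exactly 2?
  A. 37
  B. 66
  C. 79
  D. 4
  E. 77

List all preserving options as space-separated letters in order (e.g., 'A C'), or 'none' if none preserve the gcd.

Old gcd = 2; gcd of others (without N[0]) = 2
New gcd for candidate v: gcd(2, v). Preserves old gcd iff gcd(2, v) = 2.
  Option A: v=37, gcd(2,37)=1 -> changes
  Option B: v=66, gcd(2,66)=2 -> preserves
  Option C: v=79, gcd(2,79)=1 -> changes
  Option D: v=4, gcd(2,4)=2 -> preserves
  Option E: v=77, gcd(2,77)=1 -> changes

Answer: B D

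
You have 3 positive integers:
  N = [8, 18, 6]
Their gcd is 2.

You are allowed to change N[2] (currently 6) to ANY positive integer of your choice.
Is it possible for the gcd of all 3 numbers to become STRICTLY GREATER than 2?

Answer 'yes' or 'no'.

Answer: no

Derivation:
Current gcd = 2
gcd of all OTHER numbers (without N[2]=6): gcd([8, 18]) = 2
The new gcd after any change is gcd(2, new_value).
This can be at most 2.
Since 2 = old gcd 2, the gcd can only stay the same or decrease.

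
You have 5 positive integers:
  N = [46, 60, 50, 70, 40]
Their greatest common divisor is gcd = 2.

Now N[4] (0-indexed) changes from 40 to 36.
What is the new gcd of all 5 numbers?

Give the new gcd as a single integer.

Answer: 2

Derivation:
Numbers: [46, 60, 50, 70, 40], gcd = 2
Change: index 4, 40 -> 36
gcd of the OTHER numbers (without index 4): gcd([46, 60, 50, 70]) = 2
New gcd = gcd(g_others, new_val) = gcd(2, 36) = 2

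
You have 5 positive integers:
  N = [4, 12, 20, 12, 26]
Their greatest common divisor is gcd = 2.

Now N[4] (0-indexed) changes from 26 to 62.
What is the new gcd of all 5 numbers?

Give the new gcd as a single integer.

Answer: 2

Derivation:
Numbers: [4, 12, 20, 12, 26], gcd = 2
Change: index 4, 26 -> 62
gcd of the OTHER numbers (without index 4): gcd([4, 12, 20, 12]) = 4
New gcd = gcd(g_others, new_val) = gcd(4, 62) = 2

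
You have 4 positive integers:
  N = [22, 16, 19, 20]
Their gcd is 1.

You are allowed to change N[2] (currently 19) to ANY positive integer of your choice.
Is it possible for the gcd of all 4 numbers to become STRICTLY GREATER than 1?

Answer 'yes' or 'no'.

Current gcd = 1
gcd of all OTHER numbers (without N[2]=19): gcd([22, 16, 20]) = 2
The new gcd after any change is gcd(2, new_value).
This can be at most 2.
Since 2 > old gcd 1, the gcd CAN increase (e.g., set N[2] = 2).

Answer: yes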